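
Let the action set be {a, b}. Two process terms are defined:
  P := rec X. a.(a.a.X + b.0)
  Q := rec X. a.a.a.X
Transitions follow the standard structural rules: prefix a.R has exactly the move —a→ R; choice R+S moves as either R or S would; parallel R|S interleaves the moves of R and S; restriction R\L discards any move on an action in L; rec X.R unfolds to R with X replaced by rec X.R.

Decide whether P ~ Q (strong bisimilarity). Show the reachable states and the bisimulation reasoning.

P's transition system — 4 states:
  s0 = rec X. a.(a.a.X + b.0) | -a-> s1
  s1 = a.a.(rec X. a.(a.a.X + b.0)) + b.0 | -a-> s2, -b-> s3
  s2 = a.(rec X. a.(a.a.X + b.0)) | -a-> s0
  s3 = 0 | (no moves)
Q's transition system — 3 states:
  t0 = rec X. a.a.a.X | -a-> t1
  t1 = a.a.(rec X. a.a.a.X) | -a-> t2
  t2 = a.(rec X. a.a.a.X) | -a-> t0
Coarsest stable partition (strong bisimilarity classes):
  B0 = {s0}
  B1 = {s1}
  B2 = {s2}
  B3 = {s3}
  B4 = {t0, t1, t2}
s0 ∈ B0, t0 ∈ B4 → different blocks

P ≁ Q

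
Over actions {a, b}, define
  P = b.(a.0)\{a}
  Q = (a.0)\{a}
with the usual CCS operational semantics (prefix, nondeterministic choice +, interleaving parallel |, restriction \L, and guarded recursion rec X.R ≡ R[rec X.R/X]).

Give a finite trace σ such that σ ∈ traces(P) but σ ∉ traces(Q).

P's transition system — 2 states:
  p0 = b.(a.0)\{a} ⊢ =b=> p1
  p1 = (a.0)\{a} ⊢ ·
Q's transition system — 1 states:
  q0 = (a.0)\{a} ⊢ ·
Executing b from P (initial set {p0}):
  after b @ step 1: {p1}
  ✓ P
Executing b from Q (initial set {q0}):
  after b @ step 1: ∅ (Q stuck)

b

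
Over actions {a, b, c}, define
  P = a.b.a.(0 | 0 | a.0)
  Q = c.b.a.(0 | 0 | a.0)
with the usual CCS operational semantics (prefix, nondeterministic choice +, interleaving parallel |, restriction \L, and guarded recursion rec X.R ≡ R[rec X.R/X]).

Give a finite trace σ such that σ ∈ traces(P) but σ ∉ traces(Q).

a

P's transition system — 5 states:
  u0 = a.b.a.(0 | 0 | a.0) has moves -a-> u1
  u1 = b.a.(0 | 0 | a.0) has moves -b-> u2
  u2 = a.(0 | 0 | a.0) has moves -a-> u3
  u3 = 0 | 0 | a.0 has moves -a-> u4
  u4 = 0 | 0 | 0 has moves deadlocked
Q's transition system — 5 states:
  v0 = c.b.a.(0 | 0 | a.0) has moves -c-> v1
  v1 = b.a.(0 | 0 | a.0) has moves -b-> v2
  v2 = a.(0 | 0 | a.0) has moves -a-> v3
  v3 = 0 | 0 | a.0 has moves -a-> v4
  v4 = 0 | 0 | 0 has moves deadlocked
Run σ = ⟨a⟩ on P: start {u0}
  [1] a ⇒ {u1}
  — P admits the full trace.
Run σ = ⟨a⟩ on Q: start {v0}
  [1] a ⇒ ∅  — Q cannot continue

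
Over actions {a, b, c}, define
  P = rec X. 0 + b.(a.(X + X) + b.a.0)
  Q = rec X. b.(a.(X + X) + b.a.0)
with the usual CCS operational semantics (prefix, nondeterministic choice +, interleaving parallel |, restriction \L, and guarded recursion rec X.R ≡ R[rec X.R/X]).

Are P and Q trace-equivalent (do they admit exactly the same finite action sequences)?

traces(P) = traces(Q)

P's transition system — 5 states:
  u0 = rec X. 0 + b.(a.(X + X) + b.a.0) :: =b=> u1
  u1 = a.((rec X. 0 + b.(a.(X + X) + b.a.0)) + (rec X. 0 + b.(a.(X + X) + b.a.0))) + b.a.0 :: =a=> u2, =b=> u3
  u2 = (rec X. 0 + b.(a.(X + X) + b.a.0)) + (rec X. 0 + b.(a.(X + X) + b.a.0)) :: =b=> u1
  u3 = a.0 :: =a=> u4
  u4 = 0 :: ·
Q's transition system — 5 states:
  v0 = rec X. b.(a.(X + X) + b.a.0) :: =b=> v1
  v1 = a.((rec X. b.(a.(X + X) + b.a.0)) + (rec X. b.(a.(X + X) + b.a.0))) + b.a.0 :: =a=> v2, =b=> v3
  v2 = (rec X. b.(a.(X + X) + b.a.0)) + (rec X. b.(a.(X + X) + b.a.0)) :: =b=> v1
  v3 = a.0 :: =a=> v4
  v4 = 0 :: ·
Partition-refinement fixed point:
  B0 = {u0, u2, v0, v2}
  B1 = {u1, v1}
  B2 = {u3, v3}
  B3 = {u4, v4}
u0 ∈ B0, v0 ∈ B0 → same block
Bisimilar ⇒ trace-equivalent.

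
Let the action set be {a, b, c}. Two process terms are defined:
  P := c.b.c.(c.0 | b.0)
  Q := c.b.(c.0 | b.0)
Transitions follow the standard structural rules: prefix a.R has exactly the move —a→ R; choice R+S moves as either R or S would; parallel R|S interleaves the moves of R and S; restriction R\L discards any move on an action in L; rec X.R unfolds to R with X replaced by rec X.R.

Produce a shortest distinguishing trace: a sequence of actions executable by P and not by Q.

cbcc

Reachable graph of P (7 states):
  u0 = c.b.c.(c.0 | b.0) ⊢ ··c··> u1
  u1 = b.c.(c.0 | b.0) ⊢ ··b··> u2
  u2 = c.(c.0 | b.0) ⊢ ··c··> u3
  u3 = c.0 | b.0 ⊢ ··b··> u4, ··c··> u5
  u4 = c.0 | 0 ⊢ ··c··> u6
  u5 = 0 | b.0 ⊢ ··b··> u6
  u6 = 0 | 0 ⊢ ·
Reachable graph of Q (6 states):
  v0 = c.b.(c.0 | b.0) ⊢ ··c··> v1
  v1 = b.(c.0 | b.0) ⊢ ··b··> v2
  v2 = c.0 | b.0 ⊢ ··b··> v3, ··c··> v4
  v3 = c.0 | 0 ⊢ ··c··> v5
  v4 = 0 | b.0 ⊢ ··b··> v5
  v5 = 0 | 0 ⊢ ·
Run σ = ⟨cbcc⟩ on P: start {u0}
  [1] c ⇒ {u1}
  [2] b ⇒ {u2}
  [3] c ⇒ {u3}
  [4] c ⇒ {u5}
  — P admits the full trace.
Run σ = ⟨cbcc⟩ on Q: start {v0}
  [1] c ⇒ {v1}
  [2] b ⇒ {v2}
  [3] c ⇒ {v4}
  [4] c ⇒ no successor for Q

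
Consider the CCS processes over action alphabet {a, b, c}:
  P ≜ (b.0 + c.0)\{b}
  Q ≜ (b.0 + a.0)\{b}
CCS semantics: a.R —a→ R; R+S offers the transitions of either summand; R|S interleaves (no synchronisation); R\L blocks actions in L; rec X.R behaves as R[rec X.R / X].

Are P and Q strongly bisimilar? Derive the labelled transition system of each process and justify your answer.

P's transition system — 2 states:
  p0 = (b.0 + c.0)\{b} :: ··c··> p1
  p1 = 0\{b} :: ·
Q's transition system — 2 states:
  q0 = (b.0 + a.0)\{b} :: ··a··> q1
  q1 = 0\{b} :: ·
Partition-refinement fixed point:
  B0 = {p0}
  B1 = {p1, q1}
  B2 = {q0}
p0 ∈ B0, q0 ∈ B2 → different blocks

NO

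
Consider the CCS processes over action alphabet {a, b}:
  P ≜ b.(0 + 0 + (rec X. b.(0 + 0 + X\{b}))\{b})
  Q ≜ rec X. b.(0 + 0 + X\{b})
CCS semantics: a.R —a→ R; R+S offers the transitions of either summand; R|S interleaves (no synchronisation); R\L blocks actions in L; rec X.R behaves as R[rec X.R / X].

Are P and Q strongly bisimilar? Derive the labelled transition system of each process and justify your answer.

P ~ Q

P's transition system — 2 states:
  u0 = b.(0 + 0 + (rec X. b.(0 + 0 + X\{b}))\{b}) :: —b→ u1
  u1 = 0 + 0 + (rec X. b.(0 + 0 + X\{b}))\{b} :: (no moves)
Q's transition system — 2 states:
  v0 = rec X. b.(0 + 0 + X\{b}) :: —b→ v1
  v1 = 0 + 0 + (rec X. b.(0 + 0 + X\{b}))\{b} :: (no moves)
Partition-refinement fixed point:
  B0 = {u0, v0}
  B1 = {u1, v1}
u0 ∈ B0, v0 ∈ B0 → same block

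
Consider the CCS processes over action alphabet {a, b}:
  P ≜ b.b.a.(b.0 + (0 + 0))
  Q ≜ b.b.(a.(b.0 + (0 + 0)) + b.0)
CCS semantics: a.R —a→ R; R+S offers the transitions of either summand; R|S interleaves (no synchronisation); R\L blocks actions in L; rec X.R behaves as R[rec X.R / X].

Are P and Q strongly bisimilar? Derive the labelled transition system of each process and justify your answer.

Reachable graph of P (5 states):
  p0 = b.b.a.(b.0 + (0 + 0)) → -b-> p1
  p1 = b.a.(b.0 + (0 + 0)) → -b-> p2
  p2 = a.(b.0 + (0 + 0)) → -a-> p3
  p3 = b.0 + (0 + 0) → -b-> p4
  p4 = 0 → stopped
Reachable graph of Q (5 states):
  q0 = b.b.(a.(b.0 + (0 + 0)) + b.0) → -b-> q1
  q1 = b.(a.(b.0 + (0 + 0)) + b.0) → -b-> q2
  q2 = a.(b.0 + (0 + 0)) + b.0 → -a-> q3, -b-> q4
  q3 = b.0 + (0 + 0) → -b-> q4
  q4 = 0 → stopped
Bisimilarity quotient blocks:
  B0 = {p0}
  B1 = {p1}
  B2 = {p2}
  B3 = {p3, q3}
  B4 = {p4, q4}
  B5 = {q0}
  B6 = {q1}
  B7 = {q2}
p0 ∈ B0, q0 ∈ B5 → different blocks

P ≁ Q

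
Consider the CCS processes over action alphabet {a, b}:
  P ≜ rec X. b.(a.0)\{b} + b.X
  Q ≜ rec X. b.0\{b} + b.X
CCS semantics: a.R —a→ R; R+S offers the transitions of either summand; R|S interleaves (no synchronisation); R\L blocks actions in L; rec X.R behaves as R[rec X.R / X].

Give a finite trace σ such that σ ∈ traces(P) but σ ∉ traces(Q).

LTS(P): 3 reachable states
  s0 = rec X. b.(a.0)\{b} + b.X | --b--▸ s0, --b--▸ s1
  s1 = (a.0)\{b} | --a--▸ s2
  s2 = 0\{b} | ·
LTS(Q): 2 reachable states
  t0 = rec X. b.0\{b} + b.X | --b--▸ t0, --b--▸ t1
  t1 = 0\{b} | ·
Trace ⟨ba⟩ through P, begin at {s0}:
  step 1 (b): {s0, s1}
  step 2 (a): {s2}
  — P admits the full trace.
Trace ⟨ba⟩ through Q, begin at {t0}:
  step 1 (b): {t0, t1}
  step 2 (a): ∅  — Q cannot continue

ba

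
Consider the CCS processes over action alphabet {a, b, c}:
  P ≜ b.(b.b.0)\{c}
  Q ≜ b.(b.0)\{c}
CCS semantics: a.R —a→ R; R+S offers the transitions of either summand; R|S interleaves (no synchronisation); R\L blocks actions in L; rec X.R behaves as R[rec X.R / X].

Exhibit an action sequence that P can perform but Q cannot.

Reachable graph of P (4 states):
  m0 = b.(b.b.0)\{c} has moves —b→ m1
  m1 = (b.b.0)\{c} has moves —b→ m2
  m2 = (b.0)\{c} has moves —b→ m3
  m3 = 0\{c} has moves (no moves)
Reachable graph of Q (3 states):
  n0 = b.(b.0)\{c} has moves —b→ n1
  n1 = (b.0)\{c} has moves —b→ n2
  n2 = 0\{c} has moves (no moves)
Run σ = ⟨bbb⟩ on P: start {m0}
  after b @ step 1: {m1}
  after b @ step 2: {m2}
  after b @ step 3: {m3}
  — P admits the full trace.
Run σ = ⟨bbb⟩ on Q: start {n0}
  after b @ step 1: {n1}
  after b @ step 2: {n2}
  after b @ step 3: ∅ (Q stuck)

bbb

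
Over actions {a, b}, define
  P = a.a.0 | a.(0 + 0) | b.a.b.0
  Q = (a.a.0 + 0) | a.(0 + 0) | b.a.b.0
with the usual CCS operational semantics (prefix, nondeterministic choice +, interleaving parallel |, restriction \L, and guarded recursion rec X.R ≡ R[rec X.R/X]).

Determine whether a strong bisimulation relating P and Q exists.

P ~ Q

LTS(P): 24 reachable states
  s0 = a.a.0 | a.(0 + 0) | b.a.b.0 | --a--▸ s1, --a--▸ s2, --b--▸ s3
  s1 = a.0 | a.(0 + 0) | b.a.b.0 | --a--▸ s4, --a--▸ s5, --b--▸ s6
  s2 = a.a.0 | (0 + 0) | b.a.b.0 | --a--▸ s5, --b--▸ s7
  s3 = a.a.0 | a.(0 + 0) | a.b.0 | --a--▸ s6, --a--▸ s7, --a--▸ s8
  s4 = 0 | a.(0 + 0) | b.a.b.0 | --a--▸ s9, --b--▸ s10
  s5 = a.0 | (0 + 0) | b.a.b.0 | --a--▸ s9, --b--▸ s11
  s6 = a.0 | a.(0 + 0) | a.b.0 | --a--▸ s10, --a--▸ s11, --a--▸ s12
  s7 = a.a.0 | (0 + 0) | a.b.0 | --a--▸ s11, --a--▸ s13
  s8 = a.a.0 | a.(0 + 0) | b.0 | --a--▸ s12, --a--▸ s13, --b--▸ s14
  s9 = 0 | (0 + 0) | b.a.b.0 | --b--▸ s15
  s10 = 0 | a.(0 + 0) | a.b.0 | --a--▸ s15, --a--▸ s16
  s11 = a.0 | (0 + 0) | a.b.0 | --a--▸ s15, --a--▸ s17
  s12 = a.0 | a.(0 + 0) | b.0 | --a--▸ s16, --a--▸ s17, --b--▸ s18
  s13 = a.a.0 | (0 + 0) | b.0 | --a--▸ s17, --b--▸ s19
  s14 = a.a.0 | a.(0 + 0) | 0 | --a--▸ s18, --a--▸ s19
  s15 = 0 | (0 + 0) | a.b.0 | --a--▸ s20
  s16 = 0 | a.(0 + 0) | b.0 | --a--▸ s20, --b--▸ s21
  s17 = a.0 | (0 + 0) | b.0 | --a--▸ s20, --b--▸ s22
  s18 = a.0 | a.(0 + 0) | 0 | --a--▸ s21, --a--▸ s22
  s19 = a.a.0 | (0 + 0) | 0 | --a--▸ s22
  s20 = 0 | (0 + 0) | b.0 | --b--▸ s23
  s21 = 0 | a.(0 + 0) | 0 | --a--▸ s23
  s22 = a.0 | (0 + 0) | 0 | --a--▸ s23
  s23 = 0 | (0 + 0) | 0 | deadlocked
LTS(Q): 24 reachable states
  t0 = (a.a.0 + 0) | a.(0 + 0) | b.a.b.0 | --a--▸ t1, --a--▸ t2, --b--▸ t3
  t1 = (a.a.0 + 0) | (0 + 0) | b.a.b.0 | --a--▸ t4, --b--▸ t5
  t2 = a.0 | a.(0 + 0) | b.a.b.0 | --a--▸ t4, --a--▸ t6, --b--▸ t7
  t3 = (a.a.0 + 0) | a.(0 + 0) | a.b.0 | --a--▸ t5, --a--▸ t7, --a--▸ t8
  t4 = a.0 | (0 + 0) | b.a.b.0 | --a--▸ t9, --b--▸ t10
  t5 = (a.a.0 + 0) | (0 + 0) | a.b.0 | --a--▸ t10, --a--▸ t11
  t6 = 0 | a.(0 + 0) | b.a.b.0 | --a--▸ t9, --b--▸ t12
  t7 = a.0 | a.(0 + 0) | a.b.0 | --a--▸ t10, --a--▸ t12, --a--▸ t13
  t8 = (a.a.0 + 0) | a.(0 + 0) | b.0 | --a--▸ t11, --a--▸ t13, --b--▸ t14
  t9 = 0 | (0 + 0) | b.a.b.0 | --b--▸ t15
  t10 = a.0 | (0 + 0) | a.b.0 | --a--▸ t15, --a--▸ t16
  t11 = (a.a.0 + 0) | (0 + 0) | b.0 | --a--▸ t16, --b--▸ t17
  t12 = 0 | a.(0 + 0) | a.b.0 | --a--▸ t15, --a--▸ t18
  t13 = a.0 | a.(0 + 0) | b.0 | --a--▸ t16, --a--▸ t18, --b--▸ t19
  t14 = (a.a.0 + 0) | a.(0 + 0) | 0 | --a--▸ t17, --a--▸ t19
  t15 = 0 | (0 + 0) | a.b.0 | --a--▸ t20
  t16 = a.0 | (0 + 0) | b.0 | --a--▸ t20, --b--▸ t21
  t17 = (a.a.0 + 0) | (0 + 0) | 0 | --a--▸ t21
  t18 = 0 | a.(0 + 0) | b.0 | --a--▸ t20, --b--▸ t22
  t19 = a.0 | a.(0 + 0) | 0 | --a--▸ t21, --a--▸ t22
  t20 = 0 | (0 + 0) | b.0 | --b--▸ t23
  t21 = a.0 | (0 + 0) | 0 | --a--▸ t23
  t22 = 0 | a.(0 + 0) | 0 | --a--▸ t23
  t23 = 0 | (0 + 0) | 0 | deadlocked
Bisimilarity quotient blocks:
  B0 = {s0, t0}
  B1 = {s1, s2, t1, t2}
  B2 = {s4, s5, t4, t6}
  B3 = {s9, t9}
  B4 = {s15, t15}
  B5 = {s20, t20}
  B6 = {s23, t23}
  B7 = {s10, s11, t10, t12}
  B8 = {s16, s17, t16, t18}
  B9 = {s21, s22, t21, t22}
  B10 = {s6, s7, t5, t7}
  B11 = {s12, s13, t11, t13}
  B12 = {s18, s19, t17, t19}
  B13 = {s3, t3}
  B14 = {s8, t8}
  B15 = {s14, t14}
s0 ∈ B0, t0 ∈ B0 → same block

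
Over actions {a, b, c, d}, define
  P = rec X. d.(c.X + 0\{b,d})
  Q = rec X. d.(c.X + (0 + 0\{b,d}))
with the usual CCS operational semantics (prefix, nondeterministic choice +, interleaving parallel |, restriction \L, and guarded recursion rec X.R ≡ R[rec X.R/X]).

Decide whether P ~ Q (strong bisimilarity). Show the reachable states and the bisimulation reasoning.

P ~ Q

LTS(P): 2 reachable states
  m0 = rec X. d.(c.X + 0\{b,d}) :: -d-> m1
  m1 = c.(rec X. d.(c.X + 0\{b,d})) + 0\{b,d} :: -c-> m0
LTS(Q): 2 reachable states
  n0 = rec X. d.(c.X + (0 + 0\{b,d})) :: -d-> n1
  n1 = c.(rec X. d.(c.X + (0 + 0\{b,d}))) + (0 + 0\{b,d}) :: -c-> n0
Partition-refinement fixed point:
  B0 = {m0, n0}
  B1 = {m1, n1}
m0 ∈ B0, n0 ∈ B0 → same block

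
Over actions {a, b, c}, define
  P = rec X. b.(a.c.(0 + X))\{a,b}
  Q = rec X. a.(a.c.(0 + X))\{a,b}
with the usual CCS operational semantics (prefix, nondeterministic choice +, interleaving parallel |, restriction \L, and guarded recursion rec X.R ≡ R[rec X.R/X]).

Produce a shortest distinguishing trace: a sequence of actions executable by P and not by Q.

b

P's transition system — 2 states:
  p0 = rec X. b.(a.c.(0 + X))\{a,b} has moves ··b··> p1
  p1 = (a.c.(0 + (rec X. b.(a.c.(0 + X))\{a,b})))\{a,b} has moves stopped
Q's transition system — 2 states:
  q0 = rec X. a.(a.c.(0 + X))\{a,b} has moves ··a··> q1
  q1 = (a.c.(0 + (rec X. a.(a.c.(0 + X))\{a,b})))\{a,b} has moves stopped
Run σ = ⟨b⟩ on P: start {p0}
  step 1 (b): {p1}
  P completes σ.
Run σ = ⟨b⟩ on Q: start {q0}
  step 1 (b): ∅  — Q cannot continue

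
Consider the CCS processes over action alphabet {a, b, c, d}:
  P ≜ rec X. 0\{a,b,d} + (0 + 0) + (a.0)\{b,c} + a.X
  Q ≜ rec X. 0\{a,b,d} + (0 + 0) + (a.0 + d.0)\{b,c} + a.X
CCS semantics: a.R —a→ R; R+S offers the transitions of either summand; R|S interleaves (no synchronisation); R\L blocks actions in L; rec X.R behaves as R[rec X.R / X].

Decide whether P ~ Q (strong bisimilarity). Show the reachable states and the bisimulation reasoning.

LTS(P): 2 reachable states
  s0 = rec X. 0\{a,b,d} + (0 + 0) + (a.0)\{b,c} + a.X | ··a··> s0, ··a··> s1
  s1 = 0\{b,c} | ∅
LTS(Q): 2 reachable states
  t0 = rec X. 0\{a,b,d} + (0 + 0) + (a.0 + d.0)\{b,c} + a.X | ··a··> t0, ··a··> t1, ··d··> t1
  t1 = 0\{b,c} | ∅
Coarsest stable partition (strong bisimilarity classes):
  B0 = {s0}
  B1 = {s1, t1}
  B2 = {t0}
s0 ∈ B0, t0 ∈ B2 → different blocks

P ≁ Q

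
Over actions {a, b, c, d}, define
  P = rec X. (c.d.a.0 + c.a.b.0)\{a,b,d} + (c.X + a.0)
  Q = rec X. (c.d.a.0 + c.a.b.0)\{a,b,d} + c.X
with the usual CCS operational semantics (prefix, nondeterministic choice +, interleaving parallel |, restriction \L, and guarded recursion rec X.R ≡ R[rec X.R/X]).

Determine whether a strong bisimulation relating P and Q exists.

P's transition system — 4 states:
  s0 = rec X. (c.d.a.0 + c.a.b.0)\{a,b,d} + (c.X + a.0) → -a-> s1, -c-> s0, -c-> s2, -c-> s3
  s1 = 0 → deadlocked
  s2 = (a.b.0)\{a,b,d} → deadlocked
  s3 = (d.a.0)\{a,b,d} → deadlocked
Q's transition system — 3 states:
  t0 = rec X. (c.d.a.0 + c.a.b.0)\{a,b,d} + c.X → -c-> t0, -c-> t1, -c-> t2
  t1 = (a.b.0)\{a,b,d} → deadlocked
  t2 = (d.a.0)\{a,b,d} → deadlocked
Partition-refinement fixed point:
  B0 = {s0}
  B1 = {s1, s2, s3, t1, t2}
  B2 = {t0}
s0 ∈ B0, t0 ∈ B2 → different blocks

P ≁ Q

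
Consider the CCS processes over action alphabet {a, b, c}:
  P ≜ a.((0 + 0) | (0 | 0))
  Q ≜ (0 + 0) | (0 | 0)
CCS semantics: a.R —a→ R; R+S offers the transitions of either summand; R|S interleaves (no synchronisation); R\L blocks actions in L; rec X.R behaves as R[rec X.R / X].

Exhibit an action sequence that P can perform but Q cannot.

a

LTS(P): 2 reachable states
  s0 = a.((0 + 0) | (0 | 0)) has moves —a→ s1
  s1 = (0 + 0) | (0 | 0) has moves ·
LTS(Q): 1 reachable states
  t0 = (0 + 0) | (0 | 0) has moves ·
Executing a from P (initial set {s0}):
  after a @ step 1: {s1}
  — P admits the full trace.
Executing a from Q (initial set {t0}):
  after a @ step 1: ∅ (Q stuck)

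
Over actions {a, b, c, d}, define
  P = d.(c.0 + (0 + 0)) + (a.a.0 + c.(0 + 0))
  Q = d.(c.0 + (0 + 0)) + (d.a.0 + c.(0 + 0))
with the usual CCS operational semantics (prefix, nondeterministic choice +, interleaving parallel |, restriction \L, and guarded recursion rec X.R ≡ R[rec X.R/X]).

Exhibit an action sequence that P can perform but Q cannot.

a

Reachable graph of P (5 states):
  s0 = d.(c.0 + (0 + 0)) + (a.a.0 + c.(0 + 0)) has moves =a=> s1, =c=> s2, =d=> s3
  s1 = a.0 has moves =a=> s4
  s2 = 0 + 0 has moves (no moves)
  s3 = c.0 + (0 + 0) has moves =c=> s4
  s4 = 0 has moves (no moves)
Reachable graph of Q (5 states):
  t0 = d.(c.0 + (0 + 0)) + (d.a.0 + c.(0 + 0)) has moves =c=> t1, =d=> t2, =d=> t3
  t1 = 0 + 0 has moves (no moves)
  t2 = a.0 has moves =a=> t4
  t3 = c.0 + (0 + 0) has moves =c=> t4
  t4 = 0 has moves (no moves)
Executing a from P (initial set {s0}):
  after a @ step 1: {s1}
  — P admits the full trace.
Executing a from Q (initial set {t0}):
  after a @ step 1: ∅ (Q stuck)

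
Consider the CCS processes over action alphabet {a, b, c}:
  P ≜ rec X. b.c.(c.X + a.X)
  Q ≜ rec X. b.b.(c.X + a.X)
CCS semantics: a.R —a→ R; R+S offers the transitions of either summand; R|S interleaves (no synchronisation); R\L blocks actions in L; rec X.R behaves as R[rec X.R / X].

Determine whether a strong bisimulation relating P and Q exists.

P ≁ Q

P's transition system — 3 states:
  s0 = rec X. b.c.(c.X + a.X) has moves =b=> s1
  s1 = c.(c.(rec X. b.c.(c.X + a.X)) + a.(rec X. b.c.(c.X + a.X))) has moves =c=> s2
  s2 = c.(rec X. b.c.(c.X + a.X)) + a.(rec X. b.c.(c.X + a.X)) has moves =a=> s0, =c=> s0
Q's transition system — 3 states:
  t0 = rec X. b.b.(c.X + a.X) has moves =b=> t1
  t1 = b.(c.(rec X. b.b.(c.X + a.X)) + a.(rec X. b.b.(c.X + a.X))) has moves =b=> t2
  t2 = c.(rec X. b.b.(c.X + a.X)) + a.(rec X. b.b.(c.X + a.X)) has moves =a=> t0, =c=> t0
Coarsest stable partition (strong bisimilarity classes):
  B0 = {s0}
  B1 = {s1}
  B2 = {s2}
  B3 = {t0}
  B4 = {t1}
  B5 = {t2}
s0 ∈ B0, t0 ∈ B3 → different blocks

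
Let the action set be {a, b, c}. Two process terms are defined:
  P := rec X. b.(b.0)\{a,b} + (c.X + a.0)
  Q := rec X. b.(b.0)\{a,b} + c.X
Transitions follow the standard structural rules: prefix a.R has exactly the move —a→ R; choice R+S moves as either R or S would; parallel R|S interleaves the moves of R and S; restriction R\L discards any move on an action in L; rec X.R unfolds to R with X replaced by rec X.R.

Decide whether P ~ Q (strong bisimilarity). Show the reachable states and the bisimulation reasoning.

LTS(P): 3 reachable states
  p0 = rec X. b.(b.0)\{a,b} + (c.X + a.0) :: =a=> p1, =b=> p2, =c=> p0
  p1 = 0 :: ∅
  p2 = (b.0)\{a,b} :: ∅
LTS(Q): 2 reachable states
  q0 = rec X. b.(b.0)\{a,b} + c.X :: =b=> q1, =c=> q0
  q1 = (b.0)\{a,b} :: ∅
Bisimilarity quotient blocks:
  B0 = {p0}
  B1 = {p1, p2, q1}
  B2 = {q0}
p0 ∈ B0, q0 ∈ B2 → different blocks

not bisimilar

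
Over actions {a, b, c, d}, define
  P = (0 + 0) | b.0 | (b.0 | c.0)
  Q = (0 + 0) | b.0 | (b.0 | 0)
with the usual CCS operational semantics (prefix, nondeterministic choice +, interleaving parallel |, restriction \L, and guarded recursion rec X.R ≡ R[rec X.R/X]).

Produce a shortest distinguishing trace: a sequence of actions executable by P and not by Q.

c

P's transition system — 8 states:
  u0 = (0 + 0) | b.0 | (b.0 | c.0) → -b-> u1, -b-> u2, -c-> u3
  u1 = (0 + 0) | 0 | (b.0 | c.0) → -b-> u4, -c-> u5
  u2 = (0 + 0) | b.0 | (0 | c.0) → -b-> u4, -c-> u6
  u3 = (0 + 0) | b.0 | (b.0 | 0) → -b-> u5, -b-> u6
  u4 = (0 + 0) | 0 | (0 | c.0) → -c-> u7
  u5 = (0 + 0) | 0 | (b.0 | 0) → -b-> u7
  u6 = (0 + 0) | b.0 | (0 | 0) → -b-> u7
  u7 = (0 + 0) | 0 | (0 | 0) → ∅
Q's transition system — 4 states:
  v0 = (0 + 0) | b.0 | (b.0 | 0) → -b-> v1, -b-> v2
  v1 = (0 + 0) | 0 | (b.0 | 0) → -b-> v3
  v2 = (0 + 0) | b.0 | (0 | 0) → -b-> v3
  v3 = (0 + 0) | 0 | (0 | 0) → ∅
Run σ = ⟨c⟩ on P: start {u0}
  [1] c ⇒ {u3}
  — P admits the full trace.
Run σ = ⟨c⟩ on Q: start {v0}
  [1] c ⇒ no successor for Q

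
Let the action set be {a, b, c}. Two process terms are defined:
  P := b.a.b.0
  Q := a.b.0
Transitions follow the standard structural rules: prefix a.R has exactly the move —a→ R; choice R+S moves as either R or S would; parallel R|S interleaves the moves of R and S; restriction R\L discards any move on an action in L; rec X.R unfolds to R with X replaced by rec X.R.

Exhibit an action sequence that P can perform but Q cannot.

Reachable graph of P (4 states):
  p0 = b.a.b.0 ⊢ ··b··> p1
  p1 = a.b.0 ⊢ ··a··> p2
  p2 = b.0 ⊢ ··b··> p3
  p3 = 0 ⊢ deadlocked
Reachable graph of Q (3 states):
  q0 = a.b.0 ⊢ ··a··> q1
  q1 = b.0 ⊢ ··b··> q2
  q2 = 0 ⊢ deadlocked
Run σ = ⟨b⟩ on P: start {p0}
  step 1 (b): {p1}
  P completes σ.
Run σ = ⟨b⟩ on Q: start {q0}
  step 1 (b): ∅ (Q stuck)

b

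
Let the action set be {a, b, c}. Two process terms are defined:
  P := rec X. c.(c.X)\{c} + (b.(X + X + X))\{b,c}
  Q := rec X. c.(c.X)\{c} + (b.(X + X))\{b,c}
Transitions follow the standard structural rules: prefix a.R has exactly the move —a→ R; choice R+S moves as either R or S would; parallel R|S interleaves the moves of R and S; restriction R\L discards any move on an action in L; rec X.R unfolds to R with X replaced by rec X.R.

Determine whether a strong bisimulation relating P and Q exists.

YES

Reachable graph of P (2 states):
  s0 = rec X. c.(c.X)\{c} + (b.(X + X + X))\{b,c} | =c=> s1
  s1 = (c.(rec X. c.(c.X)\{c} + (b.(X + X + X))\{b,c}))\{c} | (no moves)
Reachable graph of Q (2 states):
  t0 = rec X. c.(c.X)\{c} + (b.(X + X))\{b,c} | =c=> t1
  t1 = (c.(rec X. c.(c.X)\{c} + (b.(X + X))\{b,c}))\{c} | (no moves)
Coarsest stable partition (strong bisimilarity classes):
  B0 = {s0, t0}
  B1 = {s1, t1}
s0 ∈ B0, t0 ∈ B0 → same block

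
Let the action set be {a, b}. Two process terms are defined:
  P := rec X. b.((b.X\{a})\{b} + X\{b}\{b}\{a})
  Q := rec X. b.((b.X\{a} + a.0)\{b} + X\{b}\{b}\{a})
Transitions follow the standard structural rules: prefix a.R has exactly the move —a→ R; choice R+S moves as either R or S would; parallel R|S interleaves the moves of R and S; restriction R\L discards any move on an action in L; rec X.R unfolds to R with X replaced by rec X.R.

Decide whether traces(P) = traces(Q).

NO — witness ⟨ba⟩

P's transition system — 2 states:
  u0 = rec X. b.((b.X\{a})\{b} + X\{b}\{b}\{a}) has moves ··b··> u1
  u1 = (b.(rec X. b.((b.X\{a})\{b} + X\{b}\{b}\{a}))\{a})\{b} + (rec X. b.((b.X\{a})\{b} + X\{b}\{b}\{a}))\{b}\{b}\{a} has moves ∅
Q's transition system — 3 states:
  v0 = rec X. b.((b.X\{a} + a.0)\{b} + X\{b}\{b}\{a}) has moves ··b··> v1
  v1 = (b.(rec X. b.((b.X\{a} + a.0)\{b} + X\{b}\{b}\{a}))\{a} + a.0)\{b} + (rec X. b.((b.X\{a} + a.0)\{b} + X\{b}\{b}\{a}))\{b}\{b}\{a} has moves ··a··> v2
  v2 = 0\{b} has moves ∅
Executing ba from Q (initial set {v0}):
  [1] b ⇒ {v1}
  [2] a ⇒ {v2}
  — Q admits the full trace.
Executing ba from P (initial set {u0}):
  [1] b ⇒ {u1}
  [2] a ⇒ ∅ (P stuck)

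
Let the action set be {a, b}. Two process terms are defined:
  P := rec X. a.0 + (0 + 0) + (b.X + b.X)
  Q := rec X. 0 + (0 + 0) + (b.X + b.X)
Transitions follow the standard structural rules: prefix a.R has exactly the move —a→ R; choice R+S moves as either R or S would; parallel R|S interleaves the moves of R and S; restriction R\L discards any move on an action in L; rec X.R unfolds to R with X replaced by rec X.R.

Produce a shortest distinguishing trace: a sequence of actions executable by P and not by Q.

a

Reachable graph of P (2 states):
  s0 = rec X. a.0 + (0 + 0) + (b.X + b.X) → —a→ s1, —b→ s0
  s1 = 0 → ∅
Reachable graph of Q (1 states):
  t0 = rec X. 0 + (0 + 0) + (b.X + b.X) → —b→ t0
Trace ⟨a⟩ through P, begin at {s0}:
  step 1 (a): {s1}
  — P admits the full trace.
Trace ⟨a⟩ through Q, begin at {t0}:
  step 1 (a): ∅ (Q stuck)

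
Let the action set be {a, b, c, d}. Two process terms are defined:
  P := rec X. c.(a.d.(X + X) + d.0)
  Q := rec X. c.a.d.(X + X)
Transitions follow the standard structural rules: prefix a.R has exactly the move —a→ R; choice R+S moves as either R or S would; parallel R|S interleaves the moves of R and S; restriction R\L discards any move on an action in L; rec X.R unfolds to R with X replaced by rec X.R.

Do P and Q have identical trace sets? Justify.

trace-distinct — witness ⟨cd⟩

P's transition system — 5 states:
  u0 = rec X. c.(a.d.(X + X) + d.0) → -c-> u1
  u1 = a.d.((rec X. c.(a.d.(X + X) + d.0)) + (rec X. c.(a.d.(X + X) + d.0))) + d.0 → -a-> u2, -d-> u3
  u2 = d.((rec X. c.(a.d.(X + X) + d.0)) + (rec X. c.(a.d.(X + X) + d.0))) → -d-> u4
  u3 = 0 → deadlocked
  u4 = (rec X. c.(a.d.(X + X) + d.0)) + (rec X. c.(a.d.(X + X) + d.0)) → -c-> u1
Q's transition system — 4 states:
  v0 = rec X. c.a.d.(X + X) → -c-> v1
  v1 = a.d.((rec X. c.a.d.(X + X)) + (rec X. c.a.d.(X + X))) → -a-> v2
  v2 = d.((rec X. c.a.d.(X + X)) + (rec X. c.a.d.(X + X))) → -d-> v3
  v3 = (rec X. c.a.d.(X + X)) + (rec X. c.a.d.(X + X)) → -c-> v1
Trace ⟨cd⟩ through P, begin at {u0}:
  [1] c ⇒ {u1}
  [2] d ⇒ {u3}
  P completes σ.
Trace ⟨cd⟩ through Q, begin at {v0}:
  [1] c ⇒ {v1}
  [2] d ⇒ no successor for Q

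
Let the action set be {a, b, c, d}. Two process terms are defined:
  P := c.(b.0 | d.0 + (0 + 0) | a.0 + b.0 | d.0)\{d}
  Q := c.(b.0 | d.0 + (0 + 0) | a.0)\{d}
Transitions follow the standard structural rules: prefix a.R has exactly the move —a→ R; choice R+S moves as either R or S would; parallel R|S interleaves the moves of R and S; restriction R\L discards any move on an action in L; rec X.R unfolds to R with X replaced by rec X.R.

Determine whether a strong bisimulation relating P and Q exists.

LTS(P): 4 reachable states
  p0 = c.(b.0 | d.0 + (0 + 0) | a.0 + b.0 | d.0)\{d} ⊢ —c→ p1
  p1 = (b.0 | d.0 + (0 + 0) | a.0 + b.0 | d.0)\{d} ⊢ —a→ p2, —b→ p3
  p2 = ((0 + 0) | 0)\{d} ⊢ stopped
  p3 = (0 | d.0)\{d} ⊢ stopped
LTS(Q): 4 reachable states
  q0 = c.(b.0 | d.0 + (0 + 0) | a.0)\{d} ⊢ —c→ q1
  q1 = (b.0 | d.0 + (0 + 0) | a.0)\{d} ⊢ —a→ q2, —b→ q3
  q2 = ((0 + 0) | 0)\{d} ⊢ stopped
  q3 = (0 | d.0)\{d} ⊢ stopped
Partition-refinement fixed point:
  B0 = {p0, q0}
  B1 = {p1, q1}
  B2 = {p2, p3, q2, q3}
p0 ∈ B0, q0 ∈ B0 → same block

P ~ Q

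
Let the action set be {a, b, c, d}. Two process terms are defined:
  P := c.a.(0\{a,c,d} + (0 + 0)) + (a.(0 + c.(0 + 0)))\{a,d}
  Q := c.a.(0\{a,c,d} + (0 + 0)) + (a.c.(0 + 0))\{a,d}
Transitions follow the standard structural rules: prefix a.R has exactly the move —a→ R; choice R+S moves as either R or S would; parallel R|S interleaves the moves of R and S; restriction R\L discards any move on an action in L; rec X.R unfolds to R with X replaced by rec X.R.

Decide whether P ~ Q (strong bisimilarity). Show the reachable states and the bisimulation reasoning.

YES

Reachable graph of P (3 states):
  s0 = c.a.(0\{a,c,d} + (0 + 0)) + (a.(0 + c.(0 + 0)))\{a,d} ⊢ =c=> s1
  s1 = a.(0\{a,c,d} + (0 + 0)) ⊢ =a=> s2
  s2 = 0\{a,c,d} + (0 + 0) ⊢ deadlocked
Reachable graph of Q (3 states):
  t0 = c.a.(0\{a,c,d} + (0 + 0)) + (a.c.(0 + 0))\{a,d} ⊢ =c=> t1
  t1 = a.(0\{a,c,d} + (0 + 0)) ⊢ =a=> t2
  t2 = 0\{a,c,d} + (0 + 0) ⊢ deadlocked
Coarsest stable partition (strong bisimilarity classes):
  B0 = {s0, t0}
  B1 = {s1, t1}
  B2 = {s2, t2}
s0 ∈ B0, t0 ∈ B0 → same block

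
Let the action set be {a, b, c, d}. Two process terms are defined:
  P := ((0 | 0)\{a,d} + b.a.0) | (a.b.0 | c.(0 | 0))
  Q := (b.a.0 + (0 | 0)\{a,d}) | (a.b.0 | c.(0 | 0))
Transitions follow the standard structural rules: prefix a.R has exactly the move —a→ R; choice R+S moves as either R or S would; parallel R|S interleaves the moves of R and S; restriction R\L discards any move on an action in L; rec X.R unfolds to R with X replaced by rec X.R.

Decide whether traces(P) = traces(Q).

trace-equivalent

Reachable graph of P (18 states):
  u0 = ((0 | 0)\{a,d} + b.a.0) | (a.b.0 | c.(0 | 0)) → --a--▸ u1, --b--▸ u2, --c--▸ u3
  u1 = ((0 | 0)\{a,d} + b.a.0) | (b.0 | c.(0 | 0)) → --b--▸ u4, --b--▸ u5, --c--▸ u6
  u2 = a.0 | (a.b.0 | c.(0 | 0)) → --a--▸ u5, --a--▸ u7, --c--▸ u8
  u3 = ((0 | 0)\{a,d} + b.a.0) | (a.b.0 | (0 | 0)) → --a--▸ u6, --b--▸ u8
  u4 = ((0 | 0)\{a,d} + b.a.0) | (0 | c.(0 | 0)) → --b--▸ u9, --c--▸ u10
  u5 = a.0 | (b.0 | c.(0 | 0)) → --a--▸ u11, --b--▸ u9, --c--▸ u12
  u6 = ((0 | 0)\{a,d} + b.a.0) | (b.0 | (0 | 0)) → --b--▸ u10, --b--▸ u12
  u7 = 0 | (a.b.0 | c.(0 | 0)) → --a--▸ u11, --c--▸ u13
  u8 = a.0 | (a.b.0 | (0 | 0)) → --a--▸ u12, --a--▸ u13
  u9 = a.0 | (0 | c.(0 | 0)) → --a--▸ u14, --c--▸ u15
  u10 = ((0 | 0)\{a,d} + b.a.0) | (0 | (0 | 0)) → --b--▸ u15
  u11 = 0 | (b.0 | c.(0 | 0)) → --b--▸ u14, --c--▸ u16
  u12 = a.0 | (b.0 | (0 | 0)) → --a--▸ u16, --b--▸ u15
  u13 = 0 | (a.b.0 | (0 | 0)) → --a--▸ u16
  u14 = 0 | (0 | c.(0 | 0)) → --c--▸ u17
  u15 = a.0 | (0 | (0 | 0)) → --a--▸ u17
  u16 = 0 | (b.0 | (0 | 0)) → --b--▸ u17
  u17 = 0 | (0 | (0 | 0)) → ·
Reachable graph of Q (18 states):
  v0 = (b.a.0 + (0 | 0)\{a,d}) | (a.b.0 | c.(0 | 0)) → --a--▸ v1, --b--▸ v2, --c--▸ v3
  v1 = (b.a.0 + (0 | 0)\{a,d}) | (b.0 | c.(0 | 0)) → --b--▸ v4, --b--▸ v5, --c--▸ v6
  v2 = a.0 | (a.b.0 | c.(0 | 0)) → --a--▸ v5, --a--▸ v7, --c--▸ v8
  v3 = (b.a.0 + (0 | 0)\{a,d}) | (a.b.0 | (0 | 0)) → --a--▸ v6, --b--▸ v8
  v4 = (b.a.0 + (0 | 0)\{a,d}) | (0 | c.(0 | 0)) → --b--▸ v9, --c--▸ v10
  v5 = a.0 | (b.0 | c.(0 | 0)) → --a--▸ v11, --b--▸ v9, --c--▸ v12
  v6 = (b.a.0 + (0 | 0)\{a,d}) | (b.0 | (0 | 0)) → --b--▸ v10, --b--▸ v12
  v7 = 0 | (a.b.0 | c.(0 | 0)) → --a--▸ v11, --c--▸ v13
  v8 = a.0 | (a.b.0 | (0 | 0)) → --a--▸ v12, --a--▸ v13
  v9 = a.0 | (0 | c.(0 | 0)) → --a--▸ v14, --c--▸ v15
  v10 = (b.a.0 + (0 | 0)\{a,d}) | (0 | (0 | 0)) → --b--▸ v15
  v11 = 0 | (b.0 | c.(0 | 0)) → --b--▸ v14, --c--▸ v16
  v12 = a.0 | (b.0 | (0 | 0)) → --a--▸ v16, --b--▸ v15
  v13 = 0 | (a.b.0 | (0 | 0)) → --a--▸ v16
  v14 = 0 | (0 | c.(0 | 0)) → --c--▸ v17
  v15 = a.0 | (0 | (0 | 0)) → --a--▸ v17
  v16 = 0 | (b.0 | (0 | 0)) → --b--▸ v17
  v17 = 0 | (0 | (0 | 0)) → ·
Partition-refinement fixed point:
  B0 = {u0, v0}
  B1 = {u3, v3}
  B2 = {u6, v6}
  B3 = {u10, v10}
  B4 = {u15, v15}
  B5 = {u17, v17}
  B6 = {u12, v12}
  B7 = {u16, v16}
  B8 = {u8, v8}
  B9 = {u13, v13}
  B10 = {u1, v1}
  B11 = {u4, v4}
  B12 = {u9, v9}
  B13 = {u14, v14}
  B14 = {u5, v5}
  B15 = {u11, v11}
  B16 = {u2, v2}
  B17 = {u7, v7}
u0 ∈ B0, v0 ∈ B0 → same block
Bisimilar ⇒ trace-equivalent.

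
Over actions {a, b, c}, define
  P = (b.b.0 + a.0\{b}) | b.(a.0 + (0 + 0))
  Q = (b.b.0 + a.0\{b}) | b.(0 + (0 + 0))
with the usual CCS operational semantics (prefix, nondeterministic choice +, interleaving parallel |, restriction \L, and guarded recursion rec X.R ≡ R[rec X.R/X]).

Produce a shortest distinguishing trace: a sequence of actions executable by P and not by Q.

LTS(P): 12 reachable states
  s0 = (b.b.0 + a.0\{b}) | b.(a.0 + (0 + 0)) ⊢ -a-> s1, -b-> s2, -b-> s3
  s1 = 0\{b} | b.(a.0 + (0 + 0)) ⊢ -b-> s4
  s2 = (b.b.0 + a.0\{b}) | (a.0 + (0 + 0)) ⊢ -a-> s4, -a-> s5, -b-> s6
  s3 = b.0 | b.(a.0 + (0 + 0)) ⊢ -b-> s6, -b-> s7
  s4 = 0\{b} | (a.0 + (0 + 0)) ⊢ -a-> s8
  s5 = (b.b.0 + a.0\{b}) | 0 ⊢ -a-> s8, -b-> s9
  s6 = b.0 | (a.0 + (0 + 0)) ⊢ -a-> s9, -b-> s10
  s7 = 0 | b.(a.0 + (0 + 0)) ⊢ -b-> s10
  s8 = 0\{b} | 0 ⊢ (no moves)
  s9 = b.0 | 0 ⊢ -b-> s11
  s10 = 0 | (a.0 + (0 + 0)) ⊢ -a-> s11
  s11 = 0 | 0 ⊢ (no moves)
LTS(Q): 8 reachable states
  t0 = (b.b.0 + a.0\{b}) | b.(0 + (0 + 0)) ⊢ -a-> t1, -b-> t2, -b-> t3
  t1 = 0\{b} | b.(0 + (0 + 0)) ⊢ -b-> t4
  t2 = (b.b.0 + a.0\{b}) | (0 + (0 + 0)) ⊢ -a-> t4, -b-> t5
  t3 = b.0 | b.(0 + (0 + 0)) ⊢ -b-> t5, -b-> t6
  t4 = 0\{b} | (0 + (0 + 0)) ⊢ (no moves)
  t5 = b.0 | (0 + (0 + 0)) ⊢ -b-> t7
  t6 = 0 | b.(0 + (0 + 0)) ⊢ -b-> t7
  t7 = 0 | (0 + (0 + 0)) ⊢ (no moves)
Trace ⟨aba⟩ through P, begin at {s0}:
  step 1 (a): {s1}
  step 2 (b): {s4}
  step 3 (a): {s8}
  — P admits the full trace.
Trace ⟨aba⟩ through Q, begin at {t0}:
  step 1 (a): {t1}
  step 2 (b): {t4}
  step 3 (a): ∅  — Q cannot continue

aba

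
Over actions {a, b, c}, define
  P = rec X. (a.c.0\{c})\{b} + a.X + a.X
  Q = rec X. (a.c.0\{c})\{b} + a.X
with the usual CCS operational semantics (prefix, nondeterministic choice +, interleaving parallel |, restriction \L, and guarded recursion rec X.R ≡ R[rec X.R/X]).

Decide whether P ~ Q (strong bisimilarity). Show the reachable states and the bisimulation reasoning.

P's transition system — 3 states:
  s0 = rec X. (a.c.0\{c})\{b} + a.X + a.X ⊢ --a--▸ s0, --a--▸ s1
  s1 = (c.0\{c})\{b} ⊢ --c--▸ s2
  s2 = 0\{c}\{b} ⊢ stopped
Q's transition system — 3 states:
  t0 = rec X. (a.c.0\{c})\{b} + a.X ⊢ --a--▸ t0, --a--▸ t1
  t1 = (c.0\{c})\{b} ⊢ --c--▸ t2
  t2 = 0\{c}\{b} ⊢ stopped
Partition-refinement fixed point:
  B0 = {s0, t0}
  B1 = {s1, t1}
  B2 = {s2, t2}
s0 ∈ B0, t0 ∈ B0 → same block

YES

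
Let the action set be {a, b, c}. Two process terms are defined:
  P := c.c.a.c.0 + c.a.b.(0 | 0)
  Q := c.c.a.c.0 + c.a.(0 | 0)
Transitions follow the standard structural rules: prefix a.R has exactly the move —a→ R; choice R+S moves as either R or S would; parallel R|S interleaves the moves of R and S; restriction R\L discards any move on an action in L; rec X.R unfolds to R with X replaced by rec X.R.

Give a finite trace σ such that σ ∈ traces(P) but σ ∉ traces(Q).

P's transition system — 8 states:
  u0 = c.c.a.c.0 + c.a.b.(0 | 0) has moves --c--▸ u1, --c--▸ u2
  u1 = a.b.(0 | 0) has moves --a--▸ u3
  u2 = c.a.c.0 has moves --c--▸ u4
  u3 = b.(0 | 0) has moves --b--▸ u5
  u4 = a.c.0 has moves --a--▸ u6
  u5 = 0 | 0 has moves deadlocked
  u6 = c.0 has moves --c--▸ u7
  u7 = 0 has moves deadlocked
Q's transition system — 7 states:
  v0 = c.c.a.c.0 + c.a.(0 | 0) has moves --c--▸ v1, --c--▸ v2
  v1 = a.(0 | 0) has moves --a--▸ v3
  v2 = c.a.c.0 has moves --c--▸ v4
  v3 = 0 | 0 has moves deadlocked
  v4 = a.c.0 has moves --a--▸ v5
  v5 = c.0 has moves --c--▸ v6
  v6 = 0 has moves deadlocked
Executing cab from P (initial set {u0}):
  step 1 (c): {u1, u2}
  step 2 (a): {u3}
  step 3 (b): {u5}
  — P admits the full trace.
Executing cab from Q (initial set {v0}):
  step 1 (c): {v1, v2}
  step 2 (a): {v3}
  step 3 (b): ∅ (Q stuck)

cab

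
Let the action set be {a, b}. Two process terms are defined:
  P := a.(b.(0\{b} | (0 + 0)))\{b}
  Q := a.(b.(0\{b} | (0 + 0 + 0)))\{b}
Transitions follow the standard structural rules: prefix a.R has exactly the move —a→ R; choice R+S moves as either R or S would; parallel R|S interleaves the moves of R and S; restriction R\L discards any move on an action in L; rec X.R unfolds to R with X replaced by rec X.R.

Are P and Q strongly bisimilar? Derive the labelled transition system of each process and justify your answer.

YES

LTS(P): 2 reachable states
  u0 = a.(b.(0\{b} | (0 + 0)))\{b} ⊢ =a=> u1
  u1 = (b.(0\{b} | (0 + 0)))\{b} ⊢ ·
LTS(Q): 2 reachable states
  v0 = a.(b.(0\{b} | (0 + 0 + 0)))\{b} ⊢ =a=> v1
  v1 = (b.(0\{b} | (0 + 0 + 0)))\{b} ⊢ ·
Partition-refinement fixed point:
  B0 = {u0, v0}
  B1 = {u1, v1}
u0 ∈ B0, v0 ∈ B0 → same block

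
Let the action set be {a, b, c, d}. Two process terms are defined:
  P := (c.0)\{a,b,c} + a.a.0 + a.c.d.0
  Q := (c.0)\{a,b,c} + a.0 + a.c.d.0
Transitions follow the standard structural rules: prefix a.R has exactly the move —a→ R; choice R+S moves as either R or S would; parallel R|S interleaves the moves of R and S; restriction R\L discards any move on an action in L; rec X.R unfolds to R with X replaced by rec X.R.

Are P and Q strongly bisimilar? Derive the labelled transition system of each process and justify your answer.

P's transition system — 5 states:
  p0 = (c.0)\{a,b,c} + a.a.0 + a.c.d.0 → =a=> p1, =a=> p2
  p1 = a.0 → =a=> p3
  p2 = c.d.0 → =c=> p4
  p3 = 0 → ∅
  p4 = d.0 → =d=> p3
Q's transition system — 4 states:
  q0 = (c.0)\{a,b,c} + a.0 + a.c.d.0 → =a=> q1, =a=> q2
  q1 = 0 → ∅
  q2 = c.d.0 → =c=> q3
  q3 = d.0 → =d=> q1
Coarsest stable partition (strong bisimilarity classes):
  B0 = {p0}
  B1 = {p2, q2}
  B2 = {p4, q3}
  B3 = {p3, q1}
  B4 = {p1}
  B5 = {q0}
p0 ∈ B0, q0 ∈ B5 → different blocks

NO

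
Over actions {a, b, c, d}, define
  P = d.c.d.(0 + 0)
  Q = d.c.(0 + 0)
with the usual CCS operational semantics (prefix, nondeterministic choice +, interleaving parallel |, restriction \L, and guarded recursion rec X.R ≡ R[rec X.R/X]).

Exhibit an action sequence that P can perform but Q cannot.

dcd

LTS(P): 4 reachable states
  m0 = d.c.d.(0 + 0) :: =d=> m1
  m1 = c.d.(0 + 0) :: =c=> m2
  m2 = d.(0 + 0) :: =d=> m3
  m3 = 0 + 0 :: ∅
LTS(Q): 3 reachable states
  n0 = d.c.(0 + 0) :: =d=> n1
  n1 = c.(0 + 0) :: =c=> n2
  n2 = 0 + 0 :: ∅
Run σ = ⟨dcd⟩ on P: start {m0}
  [1] d ⇒ {m1}
  [2] c ⇒ {m2}
  [3] d ⇒ {m3}
  ✓ P
Run σ = ⟨dcd⟩ on Q: start {n0}
  [1] d ⇒ {n1}
  [2] c ⇒ {n2}
  [3] d ⇒ ∅ (Q stuck)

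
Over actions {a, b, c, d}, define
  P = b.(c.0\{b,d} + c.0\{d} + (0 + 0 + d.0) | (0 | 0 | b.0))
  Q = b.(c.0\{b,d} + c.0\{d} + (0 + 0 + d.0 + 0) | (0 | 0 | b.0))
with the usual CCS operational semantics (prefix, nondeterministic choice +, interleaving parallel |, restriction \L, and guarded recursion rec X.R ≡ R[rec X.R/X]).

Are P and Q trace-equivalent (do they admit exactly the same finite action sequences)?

YES

LTS(P): 7 reachable states
  u0 = b.(c.0\{b,d} + c.0\{d} + (0 + 0 + d.0) | (0 | 0 | b.0)) | --b--▸ u1
  u1 = c.0\{b,d} + c.0\{d} + (0 + 0 + d.0) | (0 | 0 | b.0) | --b--▸ u2, --c--▸ u3, --c--▸ u4, --d--▸ u5
  u2 = (0 + 0 + d.0) | (0 | 0 | 0) | --d--▸ u6
  u3 = 0\{b,d} | ∅
  u4 = 0\{d} | ∅
  u5 = 0 | (0 | 0 | b.0) | --b--▸ u6
  u6 = 0 | (0 | 0 | 0) | ∅
LTS(Q): 7 reachable states
  v0 = b.(c.0\{b,d} + c.0\{d} + (0 + 0 + d.0 + 0) | (0 | 0 | b.0)) | --b--▸ v1
  v1 = c.0\{b,d} + c.0\{d} + (0 + 0 + d.0 + 0) | (0 | 0 | b.0) | --b--▸ v2, --c--▸ v3, --c--▸ v4, --d--▸ v5
  v2 = (0 + 0 + d.0 + 0) | (0 | 0 | 0) | --d--▸ v6
  v3 = 0\{b,d} | ∅
  v4 = 0\{d} | ∅
  v5 = 0 | (0 | 0 | b.0) | --b--▸ v6
  v6 = 0 | (0 | 0 | 0) | ∅
Coarsest stable partition (strong bisimilarity classes):
  B0 = {u0, v0}
  B1 = {u1, v1}
  B2 = {u3, u4, u6, v3, v4, v6}
  B3 = {u5, v5}
  B4 = {u2, v2}
u0 ∈ B0, v0 ∈ B0 → same block
Bisimilar ⇒ trace-equivalent.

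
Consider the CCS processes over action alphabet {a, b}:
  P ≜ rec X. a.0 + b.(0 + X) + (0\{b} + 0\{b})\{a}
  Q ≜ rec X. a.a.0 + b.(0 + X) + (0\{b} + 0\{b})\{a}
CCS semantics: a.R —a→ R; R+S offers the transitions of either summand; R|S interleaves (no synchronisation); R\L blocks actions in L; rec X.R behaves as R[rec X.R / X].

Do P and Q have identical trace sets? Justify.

trace-distinct — witness ⟨aa⟩

LTS(P): 3 reachable states
  u0 = rec X. a.0 + b.(0 + X) + (0\{b} + 0\{b})\{a} | —a→ u1, —b→ u2
  u1 = 0 | stopped
  u2 = 0 + (rec X. a.0 + b.(0 + X) + (0\{b} + 0\{b})\{a}) | —a→ u1, —b→ u2
LTS(Q): 4 reachable states
  v0 = rec X. a.a.0 + b.(0 + X) + (0\{b} + 0\{b})\{a} | —a→ v1, —b→ v2
  v1 = a.0 | —a→ v3
  v2 = 0 + (rec X. a.a.0 + b.(0 + X) + (0\{b} + 0\{b})\{a}) | —a→ v1, —b→ v2
  v3 = 0 | stopped
Executing aa from Q (initial set {v0}):
  step 1 (a): {v1}
  step 2 (a): {v3}
  — Q admits the full trace.
Executing aa from P (initial set {u0}):
  step 1 (a): {u1}
  step 2 (a): ∅  — P cannot continue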